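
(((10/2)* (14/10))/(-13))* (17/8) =-119/104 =-1.14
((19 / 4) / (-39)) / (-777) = 19 / 121212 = 0.00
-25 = -25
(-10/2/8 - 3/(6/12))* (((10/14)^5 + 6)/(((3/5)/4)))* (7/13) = -27551255/187278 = -147.11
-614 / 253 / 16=-307 / 2024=-0.15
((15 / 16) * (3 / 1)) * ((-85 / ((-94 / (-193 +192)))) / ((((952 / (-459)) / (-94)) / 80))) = -516375 / 56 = -9220.98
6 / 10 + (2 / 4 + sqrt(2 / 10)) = sqrt(5) / 5 + 11 / 10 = 1.55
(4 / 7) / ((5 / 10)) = 8 / 7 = 1.14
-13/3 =-4.33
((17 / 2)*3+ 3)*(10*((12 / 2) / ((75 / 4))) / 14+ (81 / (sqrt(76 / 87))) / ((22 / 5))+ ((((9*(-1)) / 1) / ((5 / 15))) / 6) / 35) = 57 / 20+ 1215*sqrt(1653) / 88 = 564.20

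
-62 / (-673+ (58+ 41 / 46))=2852 / 28249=0.10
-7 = -7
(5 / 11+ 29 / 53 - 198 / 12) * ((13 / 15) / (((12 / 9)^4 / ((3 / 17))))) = -1119339 / 1492480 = -0.75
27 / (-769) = -27 / 769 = -0.04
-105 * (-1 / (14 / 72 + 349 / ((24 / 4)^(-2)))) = 3780 / 452311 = 0.01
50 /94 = 25 /47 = 0.53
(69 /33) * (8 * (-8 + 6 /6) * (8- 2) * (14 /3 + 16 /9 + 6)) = -288512 /33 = -8742.79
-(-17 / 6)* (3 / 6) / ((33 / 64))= 272 / 99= 2.75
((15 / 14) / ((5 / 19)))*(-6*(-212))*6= 217512 / 7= 31073.14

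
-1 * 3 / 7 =-3 / 7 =-0.43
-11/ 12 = -0.92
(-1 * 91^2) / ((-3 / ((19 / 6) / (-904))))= -157339 / 16272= -9.67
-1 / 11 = -0.09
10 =10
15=15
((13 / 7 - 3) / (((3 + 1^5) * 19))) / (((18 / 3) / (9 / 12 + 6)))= -9 / 532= -0.02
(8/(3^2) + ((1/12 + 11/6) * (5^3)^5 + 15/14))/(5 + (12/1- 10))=14739990234869/1764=8356003534.51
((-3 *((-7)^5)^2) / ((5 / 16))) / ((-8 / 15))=5084554482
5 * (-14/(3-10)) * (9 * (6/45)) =12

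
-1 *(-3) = 3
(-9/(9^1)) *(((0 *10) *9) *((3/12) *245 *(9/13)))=0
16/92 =4/23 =0.17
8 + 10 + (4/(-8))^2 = 73/4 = 18.25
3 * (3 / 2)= 9 / 2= 4.50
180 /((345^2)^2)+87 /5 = 5477887579 /314821125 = 17.40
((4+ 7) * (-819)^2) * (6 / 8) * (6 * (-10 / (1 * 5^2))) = -66405339 / 5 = -13281067.80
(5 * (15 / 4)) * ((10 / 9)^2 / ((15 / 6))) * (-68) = -17000 / 27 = -629.63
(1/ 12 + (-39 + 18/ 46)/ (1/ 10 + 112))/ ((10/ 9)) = -242331/ 1031320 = -0.23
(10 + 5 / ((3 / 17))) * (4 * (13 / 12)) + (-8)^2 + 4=2107 / 9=234.11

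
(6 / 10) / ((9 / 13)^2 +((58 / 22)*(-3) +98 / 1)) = 0.01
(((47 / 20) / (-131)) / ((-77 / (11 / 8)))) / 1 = 47 / 146720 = 0.00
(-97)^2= 9409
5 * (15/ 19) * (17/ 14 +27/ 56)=375/ 56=6.70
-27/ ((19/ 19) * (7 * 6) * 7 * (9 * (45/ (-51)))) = 17/ 1470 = 0.01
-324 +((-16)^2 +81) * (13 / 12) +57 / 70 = 17597 / 420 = 41.90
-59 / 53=-1.11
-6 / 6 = -1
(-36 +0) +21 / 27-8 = -389 / 9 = -43.22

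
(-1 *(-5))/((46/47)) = 235/46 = 5.11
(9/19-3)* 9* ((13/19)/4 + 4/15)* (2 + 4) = -107784/1805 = -59.71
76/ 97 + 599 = 58179/ 97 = 599.78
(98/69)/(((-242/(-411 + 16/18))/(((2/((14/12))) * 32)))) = 132.04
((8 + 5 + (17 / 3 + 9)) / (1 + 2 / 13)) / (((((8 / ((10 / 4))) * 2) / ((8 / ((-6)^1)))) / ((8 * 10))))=-10790 / 27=-399.63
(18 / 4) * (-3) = -27 / 2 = -13.50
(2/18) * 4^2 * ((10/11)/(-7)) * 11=-160/63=-2.54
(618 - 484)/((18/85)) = 5695/9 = 632.78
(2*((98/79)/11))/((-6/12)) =-392/869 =-0.45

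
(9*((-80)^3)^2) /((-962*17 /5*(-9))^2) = 1638400000000 /601769961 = 2722.64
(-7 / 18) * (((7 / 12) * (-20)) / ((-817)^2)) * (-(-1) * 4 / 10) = 49 / 18022203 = 0.00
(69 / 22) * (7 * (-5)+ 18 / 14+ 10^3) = 3030.62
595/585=119/117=1.02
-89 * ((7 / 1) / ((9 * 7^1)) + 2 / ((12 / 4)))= -69.22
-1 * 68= -68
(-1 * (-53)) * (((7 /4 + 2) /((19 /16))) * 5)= 15900 /19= 836.84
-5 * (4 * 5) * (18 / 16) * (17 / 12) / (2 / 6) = -3825 / 8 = -478.12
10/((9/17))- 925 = -8155/9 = -906.11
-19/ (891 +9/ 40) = -760/ 35649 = -0.02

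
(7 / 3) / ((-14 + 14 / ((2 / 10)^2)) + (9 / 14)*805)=14 / 5121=0.00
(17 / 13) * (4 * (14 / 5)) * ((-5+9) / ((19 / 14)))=53312 / 1235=43.17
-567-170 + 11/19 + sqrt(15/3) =-13992/19 + sqrt(5) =-734.18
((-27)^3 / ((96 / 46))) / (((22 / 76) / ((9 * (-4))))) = 25804413 / 22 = 1172927.86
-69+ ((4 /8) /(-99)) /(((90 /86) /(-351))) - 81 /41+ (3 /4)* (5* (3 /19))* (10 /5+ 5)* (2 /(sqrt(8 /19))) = -937381 /13530+ 315* sqrt(38) /152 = -56.51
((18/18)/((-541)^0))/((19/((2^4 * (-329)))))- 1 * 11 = -5473/19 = -288.05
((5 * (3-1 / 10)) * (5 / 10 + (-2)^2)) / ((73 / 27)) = 7047 / 292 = 24.13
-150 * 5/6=-125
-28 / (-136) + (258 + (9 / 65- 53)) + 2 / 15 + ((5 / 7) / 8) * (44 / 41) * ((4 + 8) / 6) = 391349629 / 1902810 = 205.67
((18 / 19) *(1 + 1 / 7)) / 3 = 48 / 133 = 0.36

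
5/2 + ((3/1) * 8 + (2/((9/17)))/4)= 247/9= 27.44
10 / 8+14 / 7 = 13 / 4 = 3.25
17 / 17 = 1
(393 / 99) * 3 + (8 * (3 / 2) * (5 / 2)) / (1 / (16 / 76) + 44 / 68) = 70517 / 4037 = 17.47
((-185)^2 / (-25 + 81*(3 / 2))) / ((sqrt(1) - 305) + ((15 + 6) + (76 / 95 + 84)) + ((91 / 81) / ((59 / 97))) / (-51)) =-41708125125 / 23312428891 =-1.79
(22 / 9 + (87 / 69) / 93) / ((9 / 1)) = 15773 / 57753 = 0.27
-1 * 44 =-44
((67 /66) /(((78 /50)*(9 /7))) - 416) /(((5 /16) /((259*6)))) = -39887371664 /19305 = -2066167.92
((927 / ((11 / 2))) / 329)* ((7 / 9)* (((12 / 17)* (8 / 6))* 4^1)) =13184 / 8789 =1.50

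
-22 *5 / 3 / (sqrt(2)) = -55 *sqrt(2) / 3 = -25.93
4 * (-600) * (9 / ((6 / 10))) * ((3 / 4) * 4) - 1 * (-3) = -107997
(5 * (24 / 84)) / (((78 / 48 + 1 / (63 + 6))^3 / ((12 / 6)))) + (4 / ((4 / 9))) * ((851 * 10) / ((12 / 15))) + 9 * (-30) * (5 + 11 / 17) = 3324034809362313 / 35281958950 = 94213.44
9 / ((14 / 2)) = 9 / 7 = 1.29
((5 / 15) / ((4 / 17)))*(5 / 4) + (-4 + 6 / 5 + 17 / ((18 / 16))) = 10139 / 720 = 14.08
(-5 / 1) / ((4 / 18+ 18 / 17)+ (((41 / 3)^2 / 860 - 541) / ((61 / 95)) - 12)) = 2675460 / 456391579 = 0.01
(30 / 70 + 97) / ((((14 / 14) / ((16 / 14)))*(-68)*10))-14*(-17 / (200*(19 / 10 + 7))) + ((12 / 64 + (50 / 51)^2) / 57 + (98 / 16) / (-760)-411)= -411.02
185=185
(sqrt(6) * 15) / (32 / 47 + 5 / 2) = 1410 * sqrt(6) / 299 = 11.55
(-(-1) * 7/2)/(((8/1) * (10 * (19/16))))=7/190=0.04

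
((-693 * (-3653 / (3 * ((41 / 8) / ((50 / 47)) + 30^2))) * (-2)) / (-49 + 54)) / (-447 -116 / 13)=1755193440 / 2145141329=0.82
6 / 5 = 1.20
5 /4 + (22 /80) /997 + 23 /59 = 3859039 /2352920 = 1.64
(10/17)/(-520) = -0.00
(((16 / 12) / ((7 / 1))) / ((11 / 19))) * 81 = 26.65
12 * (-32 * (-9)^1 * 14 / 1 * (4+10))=677376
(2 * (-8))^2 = 256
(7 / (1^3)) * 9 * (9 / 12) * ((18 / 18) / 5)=9.45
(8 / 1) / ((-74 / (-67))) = 268 / 37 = 7.24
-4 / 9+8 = 68 / 9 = 7.56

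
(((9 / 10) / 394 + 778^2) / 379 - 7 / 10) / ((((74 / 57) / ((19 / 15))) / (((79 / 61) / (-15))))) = -22660947259851 / 168514391000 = -134.47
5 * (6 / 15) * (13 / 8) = 13 / 4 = 3.25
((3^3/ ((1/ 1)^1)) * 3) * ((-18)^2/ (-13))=-26244/ 13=-2018.77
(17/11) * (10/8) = 85/44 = 1.93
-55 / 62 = -0.89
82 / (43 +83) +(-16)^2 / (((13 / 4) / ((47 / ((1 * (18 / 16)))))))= 898567 / 273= 3291.45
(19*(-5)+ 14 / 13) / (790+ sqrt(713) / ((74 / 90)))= -24009522 / 201606145+ 36963*sqrt(713) / 201606145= -0.11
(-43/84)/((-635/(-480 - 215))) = -5977/10668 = -0.56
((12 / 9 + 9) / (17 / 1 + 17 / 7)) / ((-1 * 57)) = -217 / 23256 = -0.01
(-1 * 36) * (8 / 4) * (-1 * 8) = 576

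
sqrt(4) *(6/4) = 3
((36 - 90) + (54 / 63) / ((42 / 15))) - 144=-9687 / 49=-197.69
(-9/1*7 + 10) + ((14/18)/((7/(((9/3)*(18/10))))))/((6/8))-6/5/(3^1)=-263/5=-52.60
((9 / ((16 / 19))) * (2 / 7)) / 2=171 / 112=1.53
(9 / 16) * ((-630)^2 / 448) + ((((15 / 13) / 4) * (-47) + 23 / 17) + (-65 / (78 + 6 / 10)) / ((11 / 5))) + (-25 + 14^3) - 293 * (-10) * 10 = 7949950554929 / 244578048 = 32504.76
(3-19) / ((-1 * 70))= 8 / 35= 0.23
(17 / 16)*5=85 / 16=5.31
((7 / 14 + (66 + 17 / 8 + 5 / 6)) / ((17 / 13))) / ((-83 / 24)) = -21671 / 1411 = -15.36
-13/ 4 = -3.25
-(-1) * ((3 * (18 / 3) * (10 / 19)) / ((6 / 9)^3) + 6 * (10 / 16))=2715 / 76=35.72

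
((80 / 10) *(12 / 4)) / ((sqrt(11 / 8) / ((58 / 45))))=928 *sqrt(22) / 165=26.38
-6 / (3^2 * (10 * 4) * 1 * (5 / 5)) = -1 / 60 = -0.02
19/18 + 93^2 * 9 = 1401157/18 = 77842.06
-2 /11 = -0.18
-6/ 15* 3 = -6/ 5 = -1.20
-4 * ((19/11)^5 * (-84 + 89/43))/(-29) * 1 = -34893187108/200830597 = -173.74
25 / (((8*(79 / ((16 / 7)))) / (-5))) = -250 / 553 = -0.45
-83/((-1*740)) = 83/740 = 0.11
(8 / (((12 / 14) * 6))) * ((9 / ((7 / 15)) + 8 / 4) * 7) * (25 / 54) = 26075 / 243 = 107.30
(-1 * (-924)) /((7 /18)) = 2376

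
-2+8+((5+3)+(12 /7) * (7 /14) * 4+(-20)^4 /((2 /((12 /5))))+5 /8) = 10753011 /56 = 192018.05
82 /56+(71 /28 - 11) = -7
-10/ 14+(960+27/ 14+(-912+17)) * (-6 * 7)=-19682/ 7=-2811.71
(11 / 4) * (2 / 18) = 11 / 36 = 0.31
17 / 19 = 0.89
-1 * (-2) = 2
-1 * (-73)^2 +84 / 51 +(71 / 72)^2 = -469403263 / 88128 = -5326.38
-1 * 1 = -1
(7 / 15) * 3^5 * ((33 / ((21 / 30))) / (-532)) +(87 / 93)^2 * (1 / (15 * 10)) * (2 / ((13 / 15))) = -166745239 / 16615690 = -10.04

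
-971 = -971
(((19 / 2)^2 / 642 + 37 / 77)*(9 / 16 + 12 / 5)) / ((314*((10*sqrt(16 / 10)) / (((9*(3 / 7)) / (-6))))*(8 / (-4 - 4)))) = 87320043*sqrt(10) / 927197286400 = 0.00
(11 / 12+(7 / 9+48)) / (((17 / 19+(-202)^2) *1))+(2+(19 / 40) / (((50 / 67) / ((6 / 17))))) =264031715453 / 118619829000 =2.23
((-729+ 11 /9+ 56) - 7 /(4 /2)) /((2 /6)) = -12155 /6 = -2025.83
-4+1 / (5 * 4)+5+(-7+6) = 1 / 20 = 0.05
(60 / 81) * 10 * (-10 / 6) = -1000 / 81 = -12.35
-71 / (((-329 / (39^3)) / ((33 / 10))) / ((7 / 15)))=19714.10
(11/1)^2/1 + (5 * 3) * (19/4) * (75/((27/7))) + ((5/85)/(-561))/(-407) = 7796326895/5175412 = 1506.42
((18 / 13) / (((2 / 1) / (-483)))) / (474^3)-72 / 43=-3691882955 / 2204870408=-1.67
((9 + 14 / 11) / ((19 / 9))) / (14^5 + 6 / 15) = 1695 / 187342166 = 0.00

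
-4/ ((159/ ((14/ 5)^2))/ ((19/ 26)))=-7448/ 51675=-0.14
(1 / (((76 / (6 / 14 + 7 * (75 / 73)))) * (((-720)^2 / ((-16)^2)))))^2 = 421201 / 171797381122500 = 0.00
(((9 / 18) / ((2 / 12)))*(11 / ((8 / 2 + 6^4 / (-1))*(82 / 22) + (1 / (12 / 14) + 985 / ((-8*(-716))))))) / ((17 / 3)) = -18713376 / 15470302855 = -0.00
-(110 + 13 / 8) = -111.62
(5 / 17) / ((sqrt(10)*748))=sqrt(10) / 25432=0.00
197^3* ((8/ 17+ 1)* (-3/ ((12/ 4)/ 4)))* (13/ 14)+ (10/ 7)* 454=-4969415270/ 119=-41759792.18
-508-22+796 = 266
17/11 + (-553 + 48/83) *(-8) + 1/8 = 32291305/7304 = 4421.04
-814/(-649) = 74/59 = 1.25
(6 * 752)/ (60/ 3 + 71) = 49.58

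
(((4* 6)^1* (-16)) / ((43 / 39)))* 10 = -149760 / 43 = -3482.79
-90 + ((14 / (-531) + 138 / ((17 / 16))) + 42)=738914 / 9027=81.86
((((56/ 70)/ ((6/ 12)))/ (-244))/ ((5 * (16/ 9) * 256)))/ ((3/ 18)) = -27/ 1561600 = -0.00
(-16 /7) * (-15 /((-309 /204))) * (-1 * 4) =65280 /721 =90.54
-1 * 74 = -74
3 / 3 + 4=5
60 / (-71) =-60 / 71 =-0.85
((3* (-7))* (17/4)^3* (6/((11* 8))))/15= -103173/14080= -7.33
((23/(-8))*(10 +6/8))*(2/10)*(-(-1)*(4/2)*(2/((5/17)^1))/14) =-16813/2800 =-6.00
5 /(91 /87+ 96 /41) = 17835 /12083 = 1.48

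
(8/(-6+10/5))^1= -2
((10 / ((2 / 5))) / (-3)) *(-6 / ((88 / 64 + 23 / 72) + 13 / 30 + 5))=9000 / 1283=7.01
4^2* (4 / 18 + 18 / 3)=896 / 9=99.56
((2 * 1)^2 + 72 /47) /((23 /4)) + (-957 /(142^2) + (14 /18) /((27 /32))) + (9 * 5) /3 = 89178150245 /5296740012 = 16.84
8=8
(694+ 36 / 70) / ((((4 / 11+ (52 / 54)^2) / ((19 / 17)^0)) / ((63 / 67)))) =438583167 / 866980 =505.87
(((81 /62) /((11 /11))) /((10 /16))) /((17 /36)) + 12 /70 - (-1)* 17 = 79675 /3689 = 21.60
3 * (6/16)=9/8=1.12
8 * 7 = 56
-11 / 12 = -0.92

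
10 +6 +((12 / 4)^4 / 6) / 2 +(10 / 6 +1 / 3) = 99 / 4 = 24.75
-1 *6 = -6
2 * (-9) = -18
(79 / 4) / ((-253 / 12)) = -0.94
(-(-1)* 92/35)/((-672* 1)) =-23/5880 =-0.00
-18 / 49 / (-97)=18 / 4753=0.00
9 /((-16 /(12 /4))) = -27 /16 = -1.69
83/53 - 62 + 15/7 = -21626/371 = -58.29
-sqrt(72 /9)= -2* sqrt(2)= -2.83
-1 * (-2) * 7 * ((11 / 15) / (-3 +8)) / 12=77 / 450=0.17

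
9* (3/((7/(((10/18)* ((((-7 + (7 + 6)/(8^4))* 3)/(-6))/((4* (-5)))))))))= -85977/229376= -0.37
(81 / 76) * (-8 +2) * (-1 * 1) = 243 / 38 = 6.39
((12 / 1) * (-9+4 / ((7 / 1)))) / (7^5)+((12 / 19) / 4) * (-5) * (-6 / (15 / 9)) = 2.84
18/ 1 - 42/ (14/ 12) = -18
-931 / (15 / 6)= -1862 / 5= -372.40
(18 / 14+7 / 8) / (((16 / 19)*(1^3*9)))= 2299 / 8064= 0.29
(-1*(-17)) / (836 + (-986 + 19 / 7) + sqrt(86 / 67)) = -0.12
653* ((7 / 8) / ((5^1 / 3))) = 13713 / 40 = 342.82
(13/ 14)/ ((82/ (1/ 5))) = 13/ 5740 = 0.00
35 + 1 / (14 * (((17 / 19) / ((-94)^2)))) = 88107 / 119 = 740.39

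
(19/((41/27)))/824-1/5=-31219/168920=-0.18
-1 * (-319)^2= -101761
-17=-17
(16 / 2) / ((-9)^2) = 8 / 81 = 0.10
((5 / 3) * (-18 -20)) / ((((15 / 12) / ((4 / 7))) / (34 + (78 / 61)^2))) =-80619584 / 78141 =-1031.72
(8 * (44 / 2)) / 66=8 / 3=2.67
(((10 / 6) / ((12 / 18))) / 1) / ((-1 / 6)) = -15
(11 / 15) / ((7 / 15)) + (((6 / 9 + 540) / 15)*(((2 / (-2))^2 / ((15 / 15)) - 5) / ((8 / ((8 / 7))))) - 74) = -29303 / 315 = -93.03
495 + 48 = 543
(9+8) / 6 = 17 / 6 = 2.83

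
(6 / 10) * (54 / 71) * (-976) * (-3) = 474336 / 355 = 1336.16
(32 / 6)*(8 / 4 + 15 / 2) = 152 / 3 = 50.67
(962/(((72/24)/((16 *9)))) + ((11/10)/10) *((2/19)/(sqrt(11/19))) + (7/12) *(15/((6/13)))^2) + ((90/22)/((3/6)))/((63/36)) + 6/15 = 46797.24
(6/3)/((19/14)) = 28/19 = 1.47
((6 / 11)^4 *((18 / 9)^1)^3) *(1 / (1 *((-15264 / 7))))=-252 / 775973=-0.00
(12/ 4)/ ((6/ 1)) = 1/ 2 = 0.50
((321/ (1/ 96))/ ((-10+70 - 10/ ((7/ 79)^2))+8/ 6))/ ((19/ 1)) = -2264976/ 1693033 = -1.34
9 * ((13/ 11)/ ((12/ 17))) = 663/ 44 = 15.07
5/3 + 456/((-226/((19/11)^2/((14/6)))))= -262217/287133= -0.91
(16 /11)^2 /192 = 4 /363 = 0.01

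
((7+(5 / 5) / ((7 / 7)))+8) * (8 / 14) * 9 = 576 / 7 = 82.29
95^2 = 9025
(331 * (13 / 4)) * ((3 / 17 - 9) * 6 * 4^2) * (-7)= 108435600 / 17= 6378564.71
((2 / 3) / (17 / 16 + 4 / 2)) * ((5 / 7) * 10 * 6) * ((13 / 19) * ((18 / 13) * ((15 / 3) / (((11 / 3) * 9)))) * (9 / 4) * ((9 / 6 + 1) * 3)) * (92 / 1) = 149040000 / 71687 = 2079.04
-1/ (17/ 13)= -13/ 17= -0.76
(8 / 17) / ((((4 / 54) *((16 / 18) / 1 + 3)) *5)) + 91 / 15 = 57061 / 8925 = 6.39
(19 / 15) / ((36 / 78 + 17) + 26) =247 / 8475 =0.03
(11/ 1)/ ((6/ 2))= 11/ 3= 3.67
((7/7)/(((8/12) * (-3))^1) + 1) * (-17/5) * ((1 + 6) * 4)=-238/5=-47.60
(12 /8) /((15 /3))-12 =-117 /10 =-11.70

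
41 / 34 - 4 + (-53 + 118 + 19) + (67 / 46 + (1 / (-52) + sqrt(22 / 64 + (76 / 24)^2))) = sqrt(5974) / 24 + 1680301 / 20332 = 85.86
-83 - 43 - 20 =-146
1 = 1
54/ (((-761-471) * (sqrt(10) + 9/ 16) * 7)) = 486/ 1336181-864 * sqrt(10)/ 1336181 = -0.00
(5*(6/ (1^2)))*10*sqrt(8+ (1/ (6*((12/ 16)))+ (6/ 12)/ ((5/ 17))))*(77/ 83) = 770*sqrt(8930)/ 83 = 876.67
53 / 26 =2.04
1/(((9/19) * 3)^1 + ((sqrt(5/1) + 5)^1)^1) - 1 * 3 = -36919/13079 - 361 * sqrt(5)/13079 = -2.88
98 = 98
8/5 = 1.60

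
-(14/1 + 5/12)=-173/12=-14.42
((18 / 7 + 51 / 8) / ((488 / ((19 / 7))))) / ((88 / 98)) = 9519 / 171776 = 0.06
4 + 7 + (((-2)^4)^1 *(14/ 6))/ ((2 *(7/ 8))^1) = 97/ 3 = 32.33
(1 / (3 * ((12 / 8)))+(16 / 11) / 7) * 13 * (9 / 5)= 3874 / 385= 10.06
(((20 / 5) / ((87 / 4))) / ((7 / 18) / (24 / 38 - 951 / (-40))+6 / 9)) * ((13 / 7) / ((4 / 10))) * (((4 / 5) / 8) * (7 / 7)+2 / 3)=11092302 / 11566331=0.96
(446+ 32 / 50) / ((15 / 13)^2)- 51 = 533393 / 1875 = 284.48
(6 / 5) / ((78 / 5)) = 1 / 13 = 0.08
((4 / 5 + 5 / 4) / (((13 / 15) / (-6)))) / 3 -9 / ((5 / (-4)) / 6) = 5001 / 130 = 38.47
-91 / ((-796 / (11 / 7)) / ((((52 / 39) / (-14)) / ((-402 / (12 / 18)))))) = 143 / 5039874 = 0.00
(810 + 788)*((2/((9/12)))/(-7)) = -12784/21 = -608.76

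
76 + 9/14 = 1073/14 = 76.64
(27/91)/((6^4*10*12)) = 1/524160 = 0.00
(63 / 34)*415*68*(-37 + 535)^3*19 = 122704438111920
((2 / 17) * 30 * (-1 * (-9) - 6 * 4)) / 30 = -30 / 17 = -1.76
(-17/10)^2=289/100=2.89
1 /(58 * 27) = 1 /1566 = 0.00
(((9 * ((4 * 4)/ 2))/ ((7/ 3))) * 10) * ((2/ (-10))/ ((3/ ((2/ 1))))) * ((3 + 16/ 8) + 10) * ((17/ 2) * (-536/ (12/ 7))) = 1640160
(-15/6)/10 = -1/4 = -0.25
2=2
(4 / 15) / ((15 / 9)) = 4 / 25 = 0.16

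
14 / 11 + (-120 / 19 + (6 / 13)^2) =-170602 / 35321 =-4.83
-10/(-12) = 5/6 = 0.83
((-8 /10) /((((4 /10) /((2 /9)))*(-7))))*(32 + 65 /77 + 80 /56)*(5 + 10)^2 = 489.61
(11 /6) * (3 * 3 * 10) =165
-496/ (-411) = 496/ 411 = 1.21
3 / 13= 0.23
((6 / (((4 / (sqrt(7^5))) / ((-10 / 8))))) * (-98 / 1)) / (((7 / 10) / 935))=24052875 * sqrt(7) / 2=31818962.78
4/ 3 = 1.33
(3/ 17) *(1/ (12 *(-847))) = -1/ 57596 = -0.00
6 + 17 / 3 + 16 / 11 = 433 / 33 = 13.12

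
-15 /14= -1.07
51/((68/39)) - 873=-3375/4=-843.75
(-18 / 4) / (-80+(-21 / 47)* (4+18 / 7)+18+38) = 141 / 844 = 0.17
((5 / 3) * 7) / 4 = 35 / 12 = 2.92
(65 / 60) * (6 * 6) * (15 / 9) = 65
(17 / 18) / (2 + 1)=17 / 54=0.31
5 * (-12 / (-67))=60 / 67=0.90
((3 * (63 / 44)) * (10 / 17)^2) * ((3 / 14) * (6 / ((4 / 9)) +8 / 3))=65475 / 12716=5.15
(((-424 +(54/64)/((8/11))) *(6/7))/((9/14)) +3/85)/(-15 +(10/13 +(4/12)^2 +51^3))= -358816341/84420721600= -0.00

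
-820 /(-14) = 410 /7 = 58.57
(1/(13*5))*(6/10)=3/325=0.01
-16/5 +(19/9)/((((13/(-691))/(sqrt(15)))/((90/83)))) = -131290 * sqrt(15)/1079 - 16/5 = -474.45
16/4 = 4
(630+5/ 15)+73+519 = 3667/ 3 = 1222.33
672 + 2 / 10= 3361 / 5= 672.20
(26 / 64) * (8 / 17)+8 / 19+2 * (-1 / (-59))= 49253 / 76228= 0.65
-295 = -295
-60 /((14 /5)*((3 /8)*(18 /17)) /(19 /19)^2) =-3400 /63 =-53.97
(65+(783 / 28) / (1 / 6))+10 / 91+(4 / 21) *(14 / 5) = 637261 / 2730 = 233.43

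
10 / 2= 5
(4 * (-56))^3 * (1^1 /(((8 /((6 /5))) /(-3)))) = 25288704 /5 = 5057740.80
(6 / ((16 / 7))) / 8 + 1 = 85 / 64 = 1.33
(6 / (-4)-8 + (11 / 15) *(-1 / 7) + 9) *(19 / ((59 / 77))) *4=-53086 / 885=-59.98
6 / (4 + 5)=0.67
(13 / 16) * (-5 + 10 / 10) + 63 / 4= 25 / 2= 12.50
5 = 5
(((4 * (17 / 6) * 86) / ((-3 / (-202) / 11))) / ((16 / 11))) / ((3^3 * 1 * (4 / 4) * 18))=8933551 / 8748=1021.21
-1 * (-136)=136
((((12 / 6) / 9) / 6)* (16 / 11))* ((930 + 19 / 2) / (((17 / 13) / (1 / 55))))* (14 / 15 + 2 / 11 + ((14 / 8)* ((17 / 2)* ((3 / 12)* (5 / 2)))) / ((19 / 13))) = 36640964113 / 6964590600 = 5.26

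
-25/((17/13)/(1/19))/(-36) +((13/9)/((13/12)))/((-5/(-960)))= 2977093/11628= 256.03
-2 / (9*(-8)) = 0.03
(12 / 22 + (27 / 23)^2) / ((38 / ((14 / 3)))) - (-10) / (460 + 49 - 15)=368616 / 1437293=0.26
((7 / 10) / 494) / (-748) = -7 / 3695120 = -0.00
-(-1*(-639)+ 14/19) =-639.74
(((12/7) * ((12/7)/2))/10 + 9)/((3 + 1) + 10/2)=249/245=1.02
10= 10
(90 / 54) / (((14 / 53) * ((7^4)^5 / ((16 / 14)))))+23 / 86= 269777652352226266541 / 1008733830534410916642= 0.27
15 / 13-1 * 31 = -388 / 13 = -29.85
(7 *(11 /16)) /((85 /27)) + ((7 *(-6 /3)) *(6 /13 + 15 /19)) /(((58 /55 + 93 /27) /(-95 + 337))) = -41389652997 /44005520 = -940.56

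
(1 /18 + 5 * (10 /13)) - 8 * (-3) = 27.90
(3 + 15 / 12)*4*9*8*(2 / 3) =816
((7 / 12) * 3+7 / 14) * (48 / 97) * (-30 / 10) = -324 / 97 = -3.34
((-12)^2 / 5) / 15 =48 / 25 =1.92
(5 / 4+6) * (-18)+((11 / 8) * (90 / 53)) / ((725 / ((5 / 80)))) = -64185021 / 491840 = -130.50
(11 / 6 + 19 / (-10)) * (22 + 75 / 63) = -487 / 315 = -1.55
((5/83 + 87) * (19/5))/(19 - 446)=-137294/177205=-0.77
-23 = -23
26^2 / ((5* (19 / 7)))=4732 / 95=49.81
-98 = -98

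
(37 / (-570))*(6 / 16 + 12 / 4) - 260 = -395533 / 1520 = -260.22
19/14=1.36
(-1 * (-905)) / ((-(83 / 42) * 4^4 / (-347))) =6594735 / 10624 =620.74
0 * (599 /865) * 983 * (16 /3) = 0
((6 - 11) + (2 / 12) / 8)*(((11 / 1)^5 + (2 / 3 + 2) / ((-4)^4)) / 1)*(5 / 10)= -400949.91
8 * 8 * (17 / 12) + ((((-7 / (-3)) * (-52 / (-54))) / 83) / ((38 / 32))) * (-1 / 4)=11580760 / 127737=90.66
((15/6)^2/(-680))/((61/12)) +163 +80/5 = 1484969/8296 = 179.00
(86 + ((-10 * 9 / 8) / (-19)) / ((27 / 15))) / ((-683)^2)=6561 / 35453164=0.00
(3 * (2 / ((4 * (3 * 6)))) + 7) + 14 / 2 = 169 / 12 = 14.08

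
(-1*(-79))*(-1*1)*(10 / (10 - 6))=-395 / 2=-197.50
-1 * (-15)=15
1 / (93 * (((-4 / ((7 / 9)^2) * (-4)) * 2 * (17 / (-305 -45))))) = -8575 / 2048976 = -0.00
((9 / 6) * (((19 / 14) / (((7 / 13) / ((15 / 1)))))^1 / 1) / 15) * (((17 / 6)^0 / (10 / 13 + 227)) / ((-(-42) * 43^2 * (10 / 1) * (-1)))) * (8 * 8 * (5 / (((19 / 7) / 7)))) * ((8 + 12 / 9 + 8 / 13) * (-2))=40352 / 114972669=0.00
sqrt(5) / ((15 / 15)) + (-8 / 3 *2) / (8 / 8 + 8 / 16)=-32 / 9 + sqrt(5)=-1.32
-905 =-905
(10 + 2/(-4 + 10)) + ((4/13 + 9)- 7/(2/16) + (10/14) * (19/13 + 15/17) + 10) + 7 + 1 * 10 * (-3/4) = -33395/1326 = -25.18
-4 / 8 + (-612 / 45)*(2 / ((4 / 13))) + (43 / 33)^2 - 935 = -11131781 / 10890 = -1022.20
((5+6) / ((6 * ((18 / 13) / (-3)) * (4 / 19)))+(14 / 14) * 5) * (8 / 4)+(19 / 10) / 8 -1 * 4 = -22679 / 720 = -31.50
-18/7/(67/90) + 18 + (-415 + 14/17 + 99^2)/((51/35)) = 875118238/135541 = 6456.48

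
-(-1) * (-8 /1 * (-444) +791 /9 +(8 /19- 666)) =508607 /171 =2974.31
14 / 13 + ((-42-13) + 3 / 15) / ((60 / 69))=-40263 / 650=-61.94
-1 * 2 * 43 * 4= -344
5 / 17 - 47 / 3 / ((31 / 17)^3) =-3478622 / 1519341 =-2.29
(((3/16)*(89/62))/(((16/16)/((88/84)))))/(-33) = -89/10416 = -0.01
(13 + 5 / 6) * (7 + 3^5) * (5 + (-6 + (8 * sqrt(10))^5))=-10375 / 3 + 33996800000 * sqrt(10) / 3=35835770260.74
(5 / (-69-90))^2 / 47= 25 / 1188207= 0.00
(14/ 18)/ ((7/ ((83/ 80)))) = 0.12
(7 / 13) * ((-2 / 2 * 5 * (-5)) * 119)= 20825 / 13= 1601.92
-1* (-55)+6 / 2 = 58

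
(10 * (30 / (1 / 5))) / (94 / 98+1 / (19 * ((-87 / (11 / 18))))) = 2186919000 / 1397899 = 1564.43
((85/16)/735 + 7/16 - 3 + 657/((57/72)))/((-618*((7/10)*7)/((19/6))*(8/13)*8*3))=-1201594745/20512300032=-0.06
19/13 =1.46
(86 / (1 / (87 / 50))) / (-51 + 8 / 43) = -2.94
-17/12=-1.42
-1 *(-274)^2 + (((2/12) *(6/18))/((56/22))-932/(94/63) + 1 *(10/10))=-1793172515/23688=-75699.62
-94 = -94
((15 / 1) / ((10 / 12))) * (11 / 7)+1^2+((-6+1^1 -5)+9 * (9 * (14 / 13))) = 9693 / 91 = 106.52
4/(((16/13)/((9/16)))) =1.83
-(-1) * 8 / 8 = 1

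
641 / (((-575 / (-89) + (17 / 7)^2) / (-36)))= -1867.20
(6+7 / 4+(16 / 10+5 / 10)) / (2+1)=3.28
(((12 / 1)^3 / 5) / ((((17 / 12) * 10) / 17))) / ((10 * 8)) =648 / 125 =5.18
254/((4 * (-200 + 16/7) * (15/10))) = -889/4152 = -0.21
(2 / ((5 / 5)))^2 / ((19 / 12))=48 / 19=2.53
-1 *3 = -3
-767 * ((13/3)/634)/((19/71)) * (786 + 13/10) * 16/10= -24677.05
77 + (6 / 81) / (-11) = 22867 / 297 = 76.99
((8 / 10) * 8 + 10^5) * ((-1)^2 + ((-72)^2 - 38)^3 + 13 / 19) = 1294674949202099712 / 95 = 13628157360022102.23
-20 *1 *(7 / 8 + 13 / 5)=-139 / 2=-69.50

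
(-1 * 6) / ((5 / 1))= -6 / 5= -1.20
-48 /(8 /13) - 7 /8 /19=-11863 /152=-78.05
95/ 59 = 1.61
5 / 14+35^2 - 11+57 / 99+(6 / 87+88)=17457619 / 13398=1303.00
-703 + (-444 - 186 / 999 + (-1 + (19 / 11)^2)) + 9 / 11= -46110686 / 40293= -1144.38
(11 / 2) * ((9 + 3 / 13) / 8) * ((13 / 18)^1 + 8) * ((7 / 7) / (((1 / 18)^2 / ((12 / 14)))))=1398870 / 91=15372.20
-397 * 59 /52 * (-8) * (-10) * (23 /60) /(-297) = 538729 /11583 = 46.51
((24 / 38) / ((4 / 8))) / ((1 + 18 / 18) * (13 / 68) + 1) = 816 / 893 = 0.91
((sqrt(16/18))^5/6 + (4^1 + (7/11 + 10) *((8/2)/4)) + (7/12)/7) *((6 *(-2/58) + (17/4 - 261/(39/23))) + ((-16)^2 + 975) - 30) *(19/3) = 1982992 *sqrt(2)/3393 + 20382003/208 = 98816.92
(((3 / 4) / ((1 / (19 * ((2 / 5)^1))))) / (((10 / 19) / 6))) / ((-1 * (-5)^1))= 3249 / 250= 13.00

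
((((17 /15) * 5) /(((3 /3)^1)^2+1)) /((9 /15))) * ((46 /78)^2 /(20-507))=-0.00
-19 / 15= -1.27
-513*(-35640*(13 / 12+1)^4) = 11021484375 / 32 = 344421386.72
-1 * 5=-5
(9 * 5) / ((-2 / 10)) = -225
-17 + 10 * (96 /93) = -207 /31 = -6.68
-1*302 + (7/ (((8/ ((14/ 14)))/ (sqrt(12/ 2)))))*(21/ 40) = -300.87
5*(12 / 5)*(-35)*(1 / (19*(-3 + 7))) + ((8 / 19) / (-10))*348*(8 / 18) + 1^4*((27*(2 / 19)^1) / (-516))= -295201 / 24510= -12.04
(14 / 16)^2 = 49 / 64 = 0.77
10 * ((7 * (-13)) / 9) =-910 / 9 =-101.11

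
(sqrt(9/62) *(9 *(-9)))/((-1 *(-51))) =-81 *sqrt(62)/1054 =-0.61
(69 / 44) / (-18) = -23 / 264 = -0.09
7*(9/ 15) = 4.20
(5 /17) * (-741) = -3705 /17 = -217.94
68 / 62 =34 / 31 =1.10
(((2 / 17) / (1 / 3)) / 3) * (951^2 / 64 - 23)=902929 / 544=1659.80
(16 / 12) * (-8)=-32 / 3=-10.67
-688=-688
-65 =-65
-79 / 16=-4.94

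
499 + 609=1108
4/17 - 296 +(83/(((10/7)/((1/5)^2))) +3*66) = -405623/4250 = -95.44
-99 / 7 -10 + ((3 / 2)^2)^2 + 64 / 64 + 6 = -1353 / 112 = -12.08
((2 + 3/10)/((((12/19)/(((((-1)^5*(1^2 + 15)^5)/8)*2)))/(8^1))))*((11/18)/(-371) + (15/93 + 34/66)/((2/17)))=-749751094083584/17078985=-43899042.83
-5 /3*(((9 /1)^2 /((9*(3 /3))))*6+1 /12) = -90.14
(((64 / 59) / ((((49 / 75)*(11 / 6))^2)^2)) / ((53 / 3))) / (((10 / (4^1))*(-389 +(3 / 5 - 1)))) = -5248800000000 / 171288276210748543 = -0.00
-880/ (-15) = 58.67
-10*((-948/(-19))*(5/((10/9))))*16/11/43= -682560/8987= -75.95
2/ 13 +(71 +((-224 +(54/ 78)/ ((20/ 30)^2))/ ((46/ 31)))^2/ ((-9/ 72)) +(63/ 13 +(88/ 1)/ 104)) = -128522503945/ 715208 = -179699.48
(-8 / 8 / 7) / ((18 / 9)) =-1 / 14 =-0.07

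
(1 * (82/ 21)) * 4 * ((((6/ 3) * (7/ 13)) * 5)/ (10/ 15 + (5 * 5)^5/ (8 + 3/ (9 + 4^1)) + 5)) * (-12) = -2105760/ 2475597761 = -0.00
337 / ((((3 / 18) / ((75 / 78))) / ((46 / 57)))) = 387550 / 247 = 1569.03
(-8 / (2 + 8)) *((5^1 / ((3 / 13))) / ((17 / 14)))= -728 / 51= -14.27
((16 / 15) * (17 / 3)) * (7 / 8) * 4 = 952 / 45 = 21.16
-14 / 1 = -14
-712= -712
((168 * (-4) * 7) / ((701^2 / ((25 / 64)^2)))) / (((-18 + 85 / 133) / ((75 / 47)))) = 916453125 / 6826023772544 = 0.00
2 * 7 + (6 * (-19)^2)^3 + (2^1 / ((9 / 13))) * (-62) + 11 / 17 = 1554772250125 / 153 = 10161910131.54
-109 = -109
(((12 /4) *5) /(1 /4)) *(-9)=-540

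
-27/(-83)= 27/83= 0.33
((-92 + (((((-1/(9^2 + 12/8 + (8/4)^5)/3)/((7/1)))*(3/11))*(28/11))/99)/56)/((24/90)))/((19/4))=-8833075025/121614801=-72.63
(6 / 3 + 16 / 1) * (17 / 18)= 17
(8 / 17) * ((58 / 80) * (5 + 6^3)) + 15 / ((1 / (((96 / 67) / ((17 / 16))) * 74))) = 8954203 / 5695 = 1572.29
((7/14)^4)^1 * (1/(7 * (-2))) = -1/224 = -0.00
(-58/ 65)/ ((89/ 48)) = -0.48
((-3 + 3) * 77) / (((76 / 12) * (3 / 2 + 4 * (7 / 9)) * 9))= 0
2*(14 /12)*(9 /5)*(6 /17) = 126 /85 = 1.48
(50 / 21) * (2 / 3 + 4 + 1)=850 / 63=13.49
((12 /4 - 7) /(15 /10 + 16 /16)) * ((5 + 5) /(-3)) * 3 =16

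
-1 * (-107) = 107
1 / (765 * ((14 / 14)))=1 / 765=0.00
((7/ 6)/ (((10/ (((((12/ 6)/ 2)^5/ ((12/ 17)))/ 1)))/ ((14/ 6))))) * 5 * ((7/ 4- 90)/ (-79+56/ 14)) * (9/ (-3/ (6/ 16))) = -294049/ 115200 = -2.55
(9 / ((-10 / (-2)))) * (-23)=-41.40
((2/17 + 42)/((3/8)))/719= 5728/36669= 0.16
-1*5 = -5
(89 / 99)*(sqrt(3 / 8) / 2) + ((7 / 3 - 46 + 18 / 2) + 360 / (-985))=-20704 / 591 + 89*sqrt(6) / 792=-34.76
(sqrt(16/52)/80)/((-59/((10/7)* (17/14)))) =-17* sqrt(13)/300664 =-0.00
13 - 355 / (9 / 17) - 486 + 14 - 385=-13631 / 9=-1514.56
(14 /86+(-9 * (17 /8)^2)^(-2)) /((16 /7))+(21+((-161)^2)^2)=3127322434591423201 /4654458288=671898262.07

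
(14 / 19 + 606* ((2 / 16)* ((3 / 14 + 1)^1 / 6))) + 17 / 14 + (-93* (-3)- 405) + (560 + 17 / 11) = 10599773 / 23408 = 452.83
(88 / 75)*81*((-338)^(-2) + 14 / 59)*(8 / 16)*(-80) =-1520141040 / 1685099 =-902.11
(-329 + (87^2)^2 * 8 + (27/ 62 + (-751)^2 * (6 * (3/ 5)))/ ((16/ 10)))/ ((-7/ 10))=-1139775168575/ 1736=-656552516.46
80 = 80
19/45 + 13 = 604/45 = 13.42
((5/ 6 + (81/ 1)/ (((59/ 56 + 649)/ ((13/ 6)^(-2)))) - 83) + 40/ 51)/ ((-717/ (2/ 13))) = 17017328005/ 974844418899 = 0.02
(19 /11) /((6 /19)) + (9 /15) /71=128353 /23430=5.48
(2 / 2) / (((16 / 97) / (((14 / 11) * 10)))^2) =11526025 / 1936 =5953.53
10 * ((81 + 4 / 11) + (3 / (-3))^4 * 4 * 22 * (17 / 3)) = 191410 / 33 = 5800.30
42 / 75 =14 / 25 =0.56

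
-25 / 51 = -0.49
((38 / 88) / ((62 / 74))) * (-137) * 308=-674177 / 31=-21747.65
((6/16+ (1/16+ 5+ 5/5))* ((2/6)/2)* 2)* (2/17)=103/408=0.25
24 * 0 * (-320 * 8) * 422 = 0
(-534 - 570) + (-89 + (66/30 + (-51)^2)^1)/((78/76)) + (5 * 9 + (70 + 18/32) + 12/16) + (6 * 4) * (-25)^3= -89649109/240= -373537.95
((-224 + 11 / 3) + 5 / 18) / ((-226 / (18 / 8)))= 3961 / 1808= 2.19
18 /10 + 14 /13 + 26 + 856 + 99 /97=5585584 /6305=885.90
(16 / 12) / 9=4 / 27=0.15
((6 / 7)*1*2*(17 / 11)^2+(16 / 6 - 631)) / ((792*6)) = -1586191 / 12074832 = -0.13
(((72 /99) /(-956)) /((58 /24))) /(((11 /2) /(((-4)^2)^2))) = -0.01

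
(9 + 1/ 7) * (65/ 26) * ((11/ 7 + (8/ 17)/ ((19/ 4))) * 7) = 267.28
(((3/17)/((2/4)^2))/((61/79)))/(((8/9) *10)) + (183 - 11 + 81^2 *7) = 956095393/20740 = 46099.10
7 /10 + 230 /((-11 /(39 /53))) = -85619 /5830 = -14.69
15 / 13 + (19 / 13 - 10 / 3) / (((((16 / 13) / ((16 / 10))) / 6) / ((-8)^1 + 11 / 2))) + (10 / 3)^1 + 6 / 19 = 61211 / 1482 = 41.30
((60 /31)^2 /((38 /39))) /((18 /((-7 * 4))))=-109200 /18259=-5.98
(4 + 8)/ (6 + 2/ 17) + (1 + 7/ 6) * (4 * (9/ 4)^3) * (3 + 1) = 41271/ 104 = 396.84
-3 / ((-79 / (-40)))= -120 / 79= -1.52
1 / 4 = 0.25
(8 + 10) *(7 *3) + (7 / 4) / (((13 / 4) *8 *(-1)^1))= 39305 / 104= 377.93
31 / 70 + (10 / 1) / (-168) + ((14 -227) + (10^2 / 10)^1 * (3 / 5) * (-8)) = -15637 / 60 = -260.62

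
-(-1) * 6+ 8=14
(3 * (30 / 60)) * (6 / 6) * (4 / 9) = 2 / 3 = 0.67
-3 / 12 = -1 / 4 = -0.25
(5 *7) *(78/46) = 1365/23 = 59.35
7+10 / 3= 31 / 3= 10.33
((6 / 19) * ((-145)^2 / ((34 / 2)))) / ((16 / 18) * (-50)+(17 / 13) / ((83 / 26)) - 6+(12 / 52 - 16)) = -1225042650 / 206404429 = -5.94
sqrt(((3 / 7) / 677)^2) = 3 / 4739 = 0.00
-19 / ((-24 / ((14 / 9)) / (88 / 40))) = 1463 / 540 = 2.71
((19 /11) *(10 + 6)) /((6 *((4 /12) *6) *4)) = 19 /33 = 0.58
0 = 0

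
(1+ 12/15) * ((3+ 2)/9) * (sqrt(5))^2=5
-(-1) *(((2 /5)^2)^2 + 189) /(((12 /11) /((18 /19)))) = 3898653 /23750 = 164.15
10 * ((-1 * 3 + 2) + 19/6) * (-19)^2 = 23465/3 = 7821.67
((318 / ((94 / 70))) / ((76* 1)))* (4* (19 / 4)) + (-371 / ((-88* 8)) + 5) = 2141757 / 33088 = 64.73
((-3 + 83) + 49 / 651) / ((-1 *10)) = -7447 / 930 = -8.01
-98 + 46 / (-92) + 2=-193 / 2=-96.50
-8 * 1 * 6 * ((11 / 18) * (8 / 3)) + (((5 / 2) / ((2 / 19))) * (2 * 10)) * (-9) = -4353.22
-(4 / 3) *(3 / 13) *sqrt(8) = -8 *sqrt(2) / 13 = -0.87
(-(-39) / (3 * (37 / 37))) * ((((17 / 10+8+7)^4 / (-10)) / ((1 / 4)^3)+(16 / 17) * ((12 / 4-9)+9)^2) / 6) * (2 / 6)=-171890061941 / 478125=-359508.63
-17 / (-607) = 0.03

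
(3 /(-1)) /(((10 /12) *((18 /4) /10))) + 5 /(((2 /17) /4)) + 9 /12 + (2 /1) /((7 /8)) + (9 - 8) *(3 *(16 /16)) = 4705 /28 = 168.04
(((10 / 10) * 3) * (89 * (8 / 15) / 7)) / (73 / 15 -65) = -1068 / 3157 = -0.34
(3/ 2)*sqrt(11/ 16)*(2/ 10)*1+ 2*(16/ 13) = 2.71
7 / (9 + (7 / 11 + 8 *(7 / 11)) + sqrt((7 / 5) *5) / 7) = 87318 / 183587 - 847 *sqrt(7) / 183587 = 0.46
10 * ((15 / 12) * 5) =125 / 2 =62.50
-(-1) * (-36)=-36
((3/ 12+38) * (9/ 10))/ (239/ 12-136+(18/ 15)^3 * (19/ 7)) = -722925/ 2339254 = -0.31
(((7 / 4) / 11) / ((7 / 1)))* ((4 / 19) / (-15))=-1 / 3135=-0.00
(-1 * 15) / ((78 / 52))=-10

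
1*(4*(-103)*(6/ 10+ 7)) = -15656/ 5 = -3131.20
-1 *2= -2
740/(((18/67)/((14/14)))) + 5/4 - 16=98629/36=2739.69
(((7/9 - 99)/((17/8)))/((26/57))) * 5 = -1520/3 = -506.67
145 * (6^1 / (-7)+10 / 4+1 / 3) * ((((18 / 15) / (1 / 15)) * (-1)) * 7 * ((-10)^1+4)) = 216630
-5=-5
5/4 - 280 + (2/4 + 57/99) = -36653/132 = -277.67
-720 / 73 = -9.86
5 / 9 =0.56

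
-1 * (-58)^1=58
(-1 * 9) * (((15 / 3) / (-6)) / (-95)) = -3 / 38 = -0.08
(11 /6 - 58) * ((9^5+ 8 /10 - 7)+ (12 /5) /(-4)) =-3316203.57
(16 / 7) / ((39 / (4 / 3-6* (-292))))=84160 / 819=102.76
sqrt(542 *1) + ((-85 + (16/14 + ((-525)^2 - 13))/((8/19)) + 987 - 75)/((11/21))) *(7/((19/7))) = 3226889.56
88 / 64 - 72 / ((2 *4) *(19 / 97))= -44.57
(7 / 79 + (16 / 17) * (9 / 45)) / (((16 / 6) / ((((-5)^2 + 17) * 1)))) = 117117 / 26860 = 4.36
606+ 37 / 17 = 608.18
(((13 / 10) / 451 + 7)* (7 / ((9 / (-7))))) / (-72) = 1547567 / 2922480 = 0.53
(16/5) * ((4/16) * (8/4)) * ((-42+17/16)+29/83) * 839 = -45222939/830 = -54485.47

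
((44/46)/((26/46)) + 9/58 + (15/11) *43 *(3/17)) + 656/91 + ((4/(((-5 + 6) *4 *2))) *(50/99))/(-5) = 171913457/8882874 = 19.35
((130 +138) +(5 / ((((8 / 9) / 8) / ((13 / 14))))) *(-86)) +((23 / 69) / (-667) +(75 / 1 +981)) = -31789894 / 14007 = -2269.57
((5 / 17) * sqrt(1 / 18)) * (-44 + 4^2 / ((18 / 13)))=-730 * sqrt(2) / 459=-2.25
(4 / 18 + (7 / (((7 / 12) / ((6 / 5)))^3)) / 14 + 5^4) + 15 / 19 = 4621595704 / 7331625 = 630.36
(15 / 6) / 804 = 5 / 1608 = 0.00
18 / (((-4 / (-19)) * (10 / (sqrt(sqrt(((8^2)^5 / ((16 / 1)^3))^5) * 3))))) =179306496 * sqrt(6) / 5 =87841884.55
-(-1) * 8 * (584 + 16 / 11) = 51520 / 11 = 4683.64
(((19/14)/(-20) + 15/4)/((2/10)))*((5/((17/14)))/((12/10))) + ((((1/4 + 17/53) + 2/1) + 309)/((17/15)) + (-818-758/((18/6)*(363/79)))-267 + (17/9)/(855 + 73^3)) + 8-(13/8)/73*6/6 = -7390155411096589/9308427533328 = -793.92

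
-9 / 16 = -0.56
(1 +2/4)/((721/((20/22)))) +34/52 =135217/206206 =0.66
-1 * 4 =-4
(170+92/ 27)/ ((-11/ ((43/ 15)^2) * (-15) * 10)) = 4328509/ 5011875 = 0.86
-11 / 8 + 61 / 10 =189 / 40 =4.72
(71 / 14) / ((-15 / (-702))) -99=138.34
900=900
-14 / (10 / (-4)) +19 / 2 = 151 / 10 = 15.10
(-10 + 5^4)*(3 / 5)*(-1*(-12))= 4428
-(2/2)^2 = -1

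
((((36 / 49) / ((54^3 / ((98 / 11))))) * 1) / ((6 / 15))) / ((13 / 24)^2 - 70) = -160 / 107323623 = -0.00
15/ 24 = 5/ 8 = 0.62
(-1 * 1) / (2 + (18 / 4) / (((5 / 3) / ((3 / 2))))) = -20 / 121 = -0.17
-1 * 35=-35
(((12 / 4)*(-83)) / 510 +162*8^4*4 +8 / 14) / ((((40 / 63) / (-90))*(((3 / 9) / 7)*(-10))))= 5372621459919 / 6800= 790091391.16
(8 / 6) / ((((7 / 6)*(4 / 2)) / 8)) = 32 / 7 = 4.57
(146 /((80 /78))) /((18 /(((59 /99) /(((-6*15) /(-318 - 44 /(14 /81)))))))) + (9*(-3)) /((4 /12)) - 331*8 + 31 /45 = -841473323 /311850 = -2698.33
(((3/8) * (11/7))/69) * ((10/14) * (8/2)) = 0.02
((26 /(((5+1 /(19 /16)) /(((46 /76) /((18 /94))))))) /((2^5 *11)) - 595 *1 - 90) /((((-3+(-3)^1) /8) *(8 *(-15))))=-240864827 /31648320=-7.61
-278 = -278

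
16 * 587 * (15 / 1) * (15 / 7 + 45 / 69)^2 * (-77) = -313810200000 / 3703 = -84744855.52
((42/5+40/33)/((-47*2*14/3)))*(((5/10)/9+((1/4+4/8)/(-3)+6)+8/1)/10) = -56303/1861200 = -0.03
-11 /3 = -3.67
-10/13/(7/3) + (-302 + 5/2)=-54569/182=-299.83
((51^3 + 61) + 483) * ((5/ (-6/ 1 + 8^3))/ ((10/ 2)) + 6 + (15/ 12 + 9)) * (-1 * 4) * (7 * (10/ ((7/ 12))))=-262878979800/ 253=-1039047350.99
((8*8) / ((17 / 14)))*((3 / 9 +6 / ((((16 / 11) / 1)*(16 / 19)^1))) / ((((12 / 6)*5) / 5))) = 14063 / 102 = 137.87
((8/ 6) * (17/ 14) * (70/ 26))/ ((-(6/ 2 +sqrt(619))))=17/ 793 - 17 * sqrt(619)/ 2379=-0.16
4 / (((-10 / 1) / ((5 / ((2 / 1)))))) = -1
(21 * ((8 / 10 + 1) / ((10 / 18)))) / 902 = 1701 / 22550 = 0.08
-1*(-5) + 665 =670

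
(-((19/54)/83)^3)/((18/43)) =-294937/1620645627024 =-0.00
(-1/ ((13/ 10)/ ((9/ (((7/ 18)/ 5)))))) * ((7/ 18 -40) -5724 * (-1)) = -6577650/ 13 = -505973.08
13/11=1.18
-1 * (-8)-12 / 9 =20 / 3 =6.67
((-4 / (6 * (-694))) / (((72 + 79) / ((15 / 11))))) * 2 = 0.00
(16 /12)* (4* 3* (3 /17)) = 48 /17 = 2.82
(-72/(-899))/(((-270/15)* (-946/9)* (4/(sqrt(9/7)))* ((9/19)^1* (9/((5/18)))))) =95* sqrt(7)/321471612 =0.00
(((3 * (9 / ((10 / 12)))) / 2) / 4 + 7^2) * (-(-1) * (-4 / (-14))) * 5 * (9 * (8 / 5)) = 38196 / 35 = 1091.31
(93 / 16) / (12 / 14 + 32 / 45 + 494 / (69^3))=1069296795 / 288780544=3.70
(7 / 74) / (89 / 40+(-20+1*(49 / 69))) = -9660 / 1742663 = -0.01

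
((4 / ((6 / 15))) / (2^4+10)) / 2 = 5 / 26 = 0.19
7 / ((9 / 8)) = 56 / 9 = 6.22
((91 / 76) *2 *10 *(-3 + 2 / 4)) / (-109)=2275 / 4142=0.55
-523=-523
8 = 8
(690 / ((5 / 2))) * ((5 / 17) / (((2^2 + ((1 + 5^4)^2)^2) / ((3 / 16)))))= 207 / 2088508471568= 0.00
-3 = -3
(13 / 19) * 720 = 9360 / 19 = 492.63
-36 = -36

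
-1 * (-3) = 3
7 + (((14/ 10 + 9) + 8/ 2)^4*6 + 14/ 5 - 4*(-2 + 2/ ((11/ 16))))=1773716871/ 6875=257995.18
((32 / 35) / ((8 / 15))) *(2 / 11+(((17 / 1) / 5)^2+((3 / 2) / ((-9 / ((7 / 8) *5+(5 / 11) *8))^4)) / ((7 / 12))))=630764233801 / 27548505600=22.90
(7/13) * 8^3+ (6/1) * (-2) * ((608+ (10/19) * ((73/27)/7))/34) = 61.03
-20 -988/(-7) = 848/7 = 121.14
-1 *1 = -1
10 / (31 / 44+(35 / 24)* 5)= 2640 / 2111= 1.25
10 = 10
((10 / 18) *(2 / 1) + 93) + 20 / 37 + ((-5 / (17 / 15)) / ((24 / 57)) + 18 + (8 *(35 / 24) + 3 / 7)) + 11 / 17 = 36430213 / 317016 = 114.92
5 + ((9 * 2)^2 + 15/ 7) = 2318/ 7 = 331.14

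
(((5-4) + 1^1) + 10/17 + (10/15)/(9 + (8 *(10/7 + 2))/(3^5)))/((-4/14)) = -818209/87839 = -9.31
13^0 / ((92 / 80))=20 / 23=0.87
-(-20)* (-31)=-620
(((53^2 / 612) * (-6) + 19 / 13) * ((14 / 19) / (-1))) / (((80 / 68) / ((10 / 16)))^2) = 4114901 / 758784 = 5.42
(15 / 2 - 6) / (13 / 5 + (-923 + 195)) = -0.00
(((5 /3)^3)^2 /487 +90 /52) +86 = 87.77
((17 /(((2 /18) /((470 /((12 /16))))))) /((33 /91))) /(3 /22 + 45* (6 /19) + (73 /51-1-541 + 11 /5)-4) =-28182008400 /56281837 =-500.73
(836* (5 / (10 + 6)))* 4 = 1045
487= 487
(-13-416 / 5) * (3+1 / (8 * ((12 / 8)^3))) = -39442 / 135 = -292.16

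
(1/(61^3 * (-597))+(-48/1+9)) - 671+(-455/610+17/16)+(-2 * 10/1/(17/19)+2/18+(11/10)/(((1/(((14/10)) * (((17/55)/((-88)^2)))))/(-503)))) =-731.96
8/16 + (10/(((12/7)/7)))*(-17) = -693.67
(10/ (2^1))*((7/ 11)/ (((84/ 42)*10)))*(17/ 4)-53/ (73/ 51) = -467041/ 12848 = -36.35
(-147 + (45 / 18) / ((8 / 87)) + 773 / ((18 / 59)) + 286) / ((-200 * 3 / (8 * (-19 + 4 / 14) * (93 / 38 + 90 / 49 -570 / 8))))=-201607109539 / 4468800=-45114.37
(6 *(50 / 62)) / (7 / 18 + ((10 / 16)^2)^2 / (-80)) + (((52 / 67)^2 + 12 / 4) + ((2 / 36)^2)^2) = 53703700552357085 / 3334371679103184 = 16.11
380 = 380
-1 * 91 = -91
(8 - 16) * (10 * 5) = -400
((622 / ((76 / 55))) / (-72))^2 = 292581025 / 7485696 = 39.09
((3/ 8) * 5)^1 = 15/ 8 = 1.88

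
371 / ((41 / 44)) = 16324 / 41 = 398.15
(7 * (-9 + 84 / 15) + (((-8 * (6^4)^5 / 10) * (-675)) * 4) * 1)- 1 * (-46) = 39486511152680140911 / 5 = 7897302230536028182.20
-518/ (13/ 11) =-5698/ 13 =-438.31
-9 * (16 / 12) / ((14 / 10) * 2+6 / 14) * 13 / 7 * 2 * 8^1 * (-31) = 386880 / 113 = 3423.72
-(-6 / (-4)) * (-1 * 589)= 1767 / 2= 883.50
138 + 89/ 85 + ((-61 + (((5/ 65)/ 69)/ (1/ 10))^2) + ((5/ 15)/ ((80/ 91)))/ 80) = 6832779205721/ 87541459200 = 78.05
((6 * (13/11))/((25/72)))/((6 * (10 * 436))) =117/149875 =0.00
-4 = -4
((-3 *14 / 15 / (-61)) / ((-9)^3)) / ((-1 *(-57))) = -14 / 12673665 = -0.00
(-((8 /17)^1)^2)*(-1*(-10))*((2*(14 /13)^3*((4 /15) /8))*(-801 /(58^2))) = 23444736 /533978653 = 0.04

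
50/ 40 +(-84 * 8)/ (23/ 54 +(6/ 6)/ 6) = -4531/ 4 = -1132.75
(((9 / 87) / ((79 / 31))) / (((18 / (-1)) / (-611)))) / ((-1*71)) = -18941 / 975966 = -0.02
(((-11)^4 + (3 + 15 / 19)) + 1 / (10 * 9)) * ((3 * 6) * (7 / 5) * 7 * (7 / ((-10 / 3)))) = -25768844661 / 4750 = -5425019.93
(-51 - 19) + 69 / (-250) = -17569 / 250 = -70.28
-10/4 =-5/2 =-2.50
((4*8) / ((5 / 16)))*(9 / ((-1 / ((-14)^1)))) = 64512 / 5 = 12902.40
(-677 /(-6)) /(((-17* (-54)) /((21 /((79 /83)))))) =393337 /145044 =2.71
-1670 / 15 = -111.33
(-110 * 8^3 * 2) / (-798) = 56320 / 399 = 141.15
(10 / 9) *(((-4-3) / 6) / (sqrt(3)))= -35 *sqrt(3) / 81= -0.75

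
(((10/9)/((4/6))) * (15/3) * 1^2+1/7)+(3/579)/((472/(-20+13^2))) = 16218217/1913016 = 8.48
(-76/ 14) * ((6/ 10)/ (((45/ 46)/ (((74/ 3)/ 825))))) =-129352/ 1299375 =-0.10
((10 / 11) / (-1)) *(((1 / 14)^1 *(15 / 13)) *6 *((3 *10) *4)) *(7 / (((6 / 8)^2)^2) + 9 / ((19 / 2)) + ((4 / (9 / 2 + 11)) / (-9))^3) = -19039646972000 / 15298065783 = -1244.58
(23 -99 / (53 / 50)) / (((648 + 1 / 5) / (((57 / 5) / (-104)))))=2337 / 196312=0.01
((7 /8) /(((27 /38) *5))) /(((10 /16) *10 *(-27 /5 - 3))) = -19 /4050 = -0.00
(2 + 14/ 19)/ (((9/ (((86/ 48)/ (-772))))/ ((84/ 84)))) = -559/ 792072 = -0.00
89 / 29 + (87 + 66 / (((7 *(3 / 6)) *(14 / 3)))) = 133730 / 1421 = 94.11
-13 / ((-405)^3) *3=13 / 22143375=0.00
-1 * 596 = -596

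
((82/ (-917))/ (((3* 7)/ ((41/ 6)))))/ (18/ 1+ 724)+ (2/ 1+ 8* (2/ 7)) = 183710099/ 42866082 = 4.29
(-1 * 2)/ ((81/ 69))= -46/ 27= -1.70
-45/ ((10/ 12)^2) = -324/ 5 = -64.80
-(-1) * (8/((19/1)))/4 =2/19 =0.11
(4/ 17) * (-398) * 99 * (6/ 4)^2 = -354618/ 17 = -20859.88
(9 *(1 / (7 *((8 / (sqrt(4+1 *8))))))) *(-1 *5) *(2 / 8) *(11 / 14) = -495 *sqrt(3) / 1568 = -0.55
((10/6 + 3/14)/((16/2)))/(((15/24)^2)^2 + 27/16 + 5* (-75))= -20224/32097723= -0.00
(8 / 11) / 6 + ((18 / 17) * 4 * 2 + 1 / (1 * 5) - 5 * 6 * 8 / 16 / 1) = -17414 / 2805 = -6.21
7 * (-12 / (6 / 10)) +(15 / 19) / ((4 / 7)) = -10535 / 76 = -138.62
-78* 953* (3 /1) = -223002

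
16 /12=4 /3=1.33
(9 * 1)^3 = 729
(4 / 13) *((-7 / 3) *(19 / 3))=-532 / 117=-4.55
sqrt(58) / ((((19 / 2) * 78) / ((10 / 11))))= 10 * sqrt(58) / 8151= 0.01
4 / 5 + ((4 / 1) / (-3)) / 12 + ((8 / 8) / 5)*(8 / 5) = 227 / 225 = 1.01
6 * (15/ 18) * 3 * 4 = 60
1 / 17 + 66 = 1123 / 17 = 66.06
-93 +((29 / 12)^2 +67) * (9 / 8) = -1415 / 128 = -11.05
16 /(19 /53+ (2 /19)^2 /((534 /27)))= 27245392 /611405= 44.56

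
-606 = -606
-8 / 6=-4 / 3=-1.33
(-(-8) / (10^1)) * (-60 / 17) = -48 / 17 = -2.82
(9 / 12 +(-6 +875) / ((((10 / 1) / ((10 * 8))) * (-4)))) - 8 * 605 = -6577.25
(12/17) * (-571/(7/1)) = -6852/119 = -57.58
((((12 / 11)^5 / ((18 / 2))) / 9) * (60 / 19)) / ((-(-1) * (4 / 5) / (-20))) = -4608000 / 3059969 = -1.51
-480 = -480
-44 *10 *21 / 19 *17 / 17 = -9240 / 19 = -486.32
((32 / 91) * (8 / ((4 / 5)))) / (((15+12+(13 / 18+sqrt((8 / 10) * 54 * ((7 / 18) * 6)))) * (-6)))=-2395200 / 98435519+103680 * sqrt(70) / 98435519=-0.02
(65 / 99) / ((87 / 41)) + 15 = 131860 / 8613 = 15.31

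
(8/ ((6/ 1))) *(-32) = -128/ 3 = -42.67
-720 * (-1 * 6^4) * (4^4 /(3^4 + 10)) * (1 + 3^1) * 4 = 3822059520 /91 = 42000654.07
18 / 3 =6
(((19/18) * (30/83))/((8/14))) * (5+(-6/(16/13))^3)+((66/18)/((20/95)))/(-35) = -1329947389/17848320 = -74.51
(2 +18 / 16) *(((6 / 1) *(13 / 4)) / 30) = 65 / 32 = 2.03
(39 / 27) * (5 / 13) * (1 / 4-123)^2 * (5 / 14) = 6027025 / 2016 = 2989.60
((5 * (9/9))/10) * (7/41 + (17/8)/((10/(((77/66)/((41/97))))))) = 14903/39360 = 0.38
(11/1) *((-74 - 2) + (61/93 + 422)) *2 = 709258/93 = 7626.43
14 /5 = 2.80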